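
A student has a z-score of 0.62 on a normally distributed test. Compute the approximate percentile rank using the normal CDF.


CDF(z) = 0.5 * (1 + erf(z/sqrt(2)))
erf(0.4384) = 0.4647
CDF = 0.7324
Percentile rank = 0.7324 * 100 = 73.24

73.24


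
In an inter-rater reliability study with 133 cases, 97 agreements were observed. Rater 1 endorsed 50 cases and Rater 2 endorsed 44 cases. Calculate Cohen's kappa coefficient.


P_o = 97/133 = 0.729323
P_e = (50*44 + 83*89) / 17689 = 0.541975
kappa = (P_o - P_e) / (1 - P_e)
kappa = (0.729323 - 0.541975) / (1 - 0.541975)
kappa = 0.409

0.409


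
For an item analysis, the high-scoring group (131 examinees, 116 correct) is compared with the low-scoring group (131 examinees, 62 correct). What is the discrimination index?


p_upper = 116/131 = 0.8855
p_lower = 62/131 = 0.4733
D = 0.8855 - 0.4733 = 0.4122

0.4122


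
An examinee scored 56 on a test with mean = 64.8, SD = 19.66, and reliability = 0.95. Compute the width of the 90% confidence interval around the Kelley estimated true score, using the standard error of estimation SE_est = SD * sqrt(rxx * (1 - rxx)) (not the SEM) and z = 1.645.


True score estimate = 0.95*56 + 0.05*64.8 = 56.44
SE_est = SD * sqrt(rxx * (1 - rxx)) = 19.66 * sqrt(0.95 * 0.05) = 19.66 * sqrt(0.0475) = 4.284798
CI = T_est +/- z * SE_est, so width = 2 * z * SE_est = 2 * 1.645 * 4.284798
Width = 14.097

14.097


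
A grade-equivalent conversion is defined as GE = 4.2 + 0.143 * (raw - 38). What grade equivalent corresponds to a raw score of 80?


raw - median = 80 - 38 = 42
slope * diff = 0.143 * 42 = 6.006
GE = 4.2 + 6.006
GE = 10.206

10.206


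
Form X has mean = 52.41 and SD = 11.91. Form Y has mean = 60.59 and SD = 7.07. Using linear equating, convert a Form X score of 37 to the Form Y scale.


slope = SD_Y / SD_X = 7.07 / 11.91 ~ 0.5936
intercept = mean_Y - slope * mean_X = 60.59 - (7.07 / 11.91) * 52.41 ~ 29.4784
Y = slope * X + intercept. To avoid rounding drift from the rounded slope/intercept, evaluate the equivalent form Y = mean_Y + SD_Y * (X - mean_X) / SD_X at full precision:
Y = 60.59 + 7.07 * (37 - 52.41) / 11.91
Y = 60.59 - 7.07 * 15.41 / 11.91
Y = 60.59 - 108.9487 / 11.91
Y = 60.59 - 9.1477
Y = 51.4423

51.4423


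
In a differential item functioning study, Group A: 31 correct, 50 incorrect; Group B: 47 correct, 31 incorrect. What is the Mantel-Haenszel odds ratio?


Odds_A = 31/50 = 0.62
Odds_B = 47/31 = 1.5161
OR = Odds_A / Odds_B = 0.62 / 1.5161
Exactly, OR = (31 * 31) / (50 * 47) = 961 / 2350
OR = 0.4089

0.4089


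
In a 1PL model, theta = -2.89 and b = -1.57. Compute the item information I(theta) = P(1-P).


P = 1/(1+exp(-(-2.89--1.57))) = 0.2108
I = P*(1-P) = 0.2108 * 0.7892
I = 0.1664

0.1664


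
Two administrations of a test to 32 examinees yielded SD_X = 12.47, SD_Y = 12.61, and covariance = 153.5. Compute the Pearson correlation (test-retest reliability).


r = cov(X,Y) / (SD_X * SD_Y)
r = 153.5 / (12.47 * 12.61)
r = 153.5 / 157.2467
r = 0.9762

0.9762


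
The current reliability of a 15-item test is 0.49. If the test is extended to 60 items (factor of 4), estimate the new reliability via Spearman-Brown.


r_new = (n * rxx) / (1 + (n-1) * rxx)
r_new = (4 * 0.49) / (1 + 3 * 0.49)
r_new = 1.96 / 2.47
r_new = 0.7935

0.7935


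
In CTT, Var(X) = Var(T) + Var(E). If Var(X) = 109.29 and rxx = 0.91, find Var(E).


var_true = rxx * var_obs = 0.91 * 109.29 = 99.4539
var_error = var_obs - var_true
var_error = 109.29 - 99.4539
var_error = 9.8361

9.8361


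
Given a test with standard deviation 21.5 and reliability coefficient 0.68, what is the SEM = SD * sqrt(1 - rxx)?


SEM = SD * sqrt(1 - rxx)
SEM = 21.5 * sqrt(1 - 0.68)
SEM = 21.5 * sqrt(0.32) = 21.5 * 0.565685
SEM = 12.1622

12.1622


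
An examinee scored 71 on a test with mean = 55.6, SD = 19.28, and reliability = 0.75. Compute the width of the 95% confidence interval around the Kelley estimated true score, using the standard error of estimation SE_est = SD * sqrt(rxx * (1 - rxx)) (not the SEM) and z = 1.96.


True score estimate = 0.75*71 + 0.25*55.6 = 67.15
SE_est = SD * sqrt(rxx * (1 - rxx)) = 19.28 * sqrt(0.75 * 0.25) = 19.28 * sqrt(0.1875) = 8.348485
CI = T_est +/- z * SE_est, so width = 2 * z * SE_est = 2 * 1.96 * 8.348485
Width = 32.7261

32.7261


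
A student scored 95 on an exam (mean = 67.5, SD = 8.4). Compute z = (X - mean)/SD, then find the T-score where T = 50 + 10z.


z = (X - mean) / SD = (95 - 67.5) / 8.4
z = 27.5 / 8.4
z = 3.2738
T-score = T = 50 + 10z
Carry z at full precision (z = 27.5 / 8.4) into the conversion:
T-score = 50 + 10 * (27.5 / 8.4) = 50 + 275 / 8.4
T-score = 50 + 32.7381
T-score = 82.7381

82.7381


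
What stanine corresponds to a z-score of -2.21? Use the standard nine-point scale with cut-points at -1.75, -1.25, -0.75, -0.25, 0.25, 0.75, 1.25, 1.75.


Stanine boundaries: [-1.75, -1.25, -0.75, -0.25, 0.25, 0.75, 1.25, 1.75]
z = -2.21
Check each boundary:
  z < -1.75
  z < -1.25
  z < -0.75
  z < -0.25
  z < 0.25
  z < 0.75
  z < 1.25
  z < 1.75
Highest qualifying boundary gives stanine = 1

1


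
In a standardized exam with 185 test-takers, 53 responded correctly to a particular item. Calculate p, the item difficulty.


Item difficulty p = number correct / total examinees
p = 53 / 185
p = 0.2865

0.2865


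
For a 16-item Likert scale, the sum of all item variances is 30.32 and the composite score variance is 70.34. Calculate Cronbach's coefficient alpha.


alpha = (k/(k-1)) * (1 - sum(si^2)/s_total^2)
= (16/15) * (1 - 30.32/70.34)
alpha = 0.6069

0.6069


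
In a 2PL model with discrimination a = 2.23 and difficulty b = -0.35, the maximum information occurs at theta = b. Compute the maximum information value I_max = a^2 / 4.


For 2PL, max info at theta = b = -0.35
I_max = a^2 / 4 = 2.23^2 / 4
= 4.9729 / 4
I_max = 1.2432

1.2432


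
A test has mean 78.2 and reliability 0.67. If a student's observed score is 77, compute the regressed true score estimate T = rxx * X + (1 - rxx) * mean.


T_est = rxx * X + (1 - rxx) * mean
T_est = 0.67 * 77 + 0.33 * 78.2
T_est = 51.59 + 25.806
T_est = 77.396

77.396


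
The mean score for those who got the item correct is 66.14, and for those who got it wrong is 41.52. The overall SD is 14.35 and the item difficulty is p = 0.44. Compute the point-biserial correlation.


q = 1 - p = 0.56
rpb = ((M1 - M0) / SD) * sqrt(p * q)
rpb = ((66.14 - 41.52) / 14.35) * sqrt(0.44 * 0.56)
rpb = 0.8516

0.8516


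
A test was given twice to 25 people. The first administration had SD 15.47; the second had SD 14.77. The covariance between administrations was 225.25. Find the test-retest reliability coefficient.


r = cov(X,Y) / (SD_X * SD_Y)
r = 225.25 / (15.47 * 14.77)
r = 225.25 / 228.4919
r = 0.9858

0.9858


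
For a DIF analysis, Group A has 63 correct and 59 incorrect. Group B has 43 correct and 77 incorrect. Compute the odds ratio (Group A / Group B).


Odds_A = 63/59 = 1.0678
Odds_B = 43/77 = 0.5584
OR = Odds_A / Odds_B = 1.0678 / 0.5584
Exactly, OR = (63 * 77) / (59 * 43) = 4851 / 2537
OR = 1.9121

1.9121


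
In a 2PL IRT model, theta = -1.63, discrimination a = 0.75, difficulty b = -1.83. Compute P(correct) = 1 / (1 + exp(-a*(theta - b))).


a*(theta - b) = 0.75 * (-1.63 - -1.83) = 0.15
exp(-0.15) = 0.8607
P = 1 / (1 + 0.8607)
P = 0.5374

0.5374


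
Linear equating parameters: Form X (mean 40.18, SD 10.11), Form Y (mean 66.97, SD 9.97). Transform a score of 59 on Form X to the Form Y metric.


slope = SD_Y / SD_X = 9.97 / 10.11 ~ 0.9862
intercept = mean_Y - slope * mean_X = 66.97 - (9.97 / 10.11) * 40.18 ~ 27.3464
Y = slope * X + intercept. To avoid rounding drift from the rounded slope/intercept, evaluate the equivalent form Y = mean_Y + SD_Y * (X - mean_X) / SD_X at full precision:
Y = 66.97 + 9.97 * (59 - 40.18) / 10.11
Y = 66.97 + 9.97 * 18.82 / 10.11
Y = 66.97 + 187.6354 / 10.11
Y = 66.97 + 18.5594
Y = 85.5294

85.5294


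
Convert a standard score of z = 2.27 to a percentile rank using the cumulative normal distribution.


CDF(z) = 0.5 * (1 + erf(z/sqrt(2)))
erf(1.6051) = 0.9768
CDF = 0.9884
Percentile rank = 0.9884 * 100 = 98.84

98.84


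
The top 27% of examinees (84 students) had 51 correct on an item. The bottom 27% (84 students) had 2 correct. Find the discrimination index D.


p_upper = 51/84 = 0.6071
p_lower = 2/84 = 0.0238
D = 0.6071 - 0.0238 = 0.5833

0.5833


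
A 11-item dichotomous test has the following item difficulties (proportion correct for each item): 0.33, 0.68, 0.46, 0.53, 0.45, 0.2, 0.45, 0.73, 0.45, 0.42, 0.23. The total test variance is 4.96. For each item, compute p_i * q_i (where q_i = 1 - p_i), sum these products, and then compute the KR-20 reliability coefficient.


For each item, compute p_i * q_i:
  Item 1: 0.33 * 0.67 = 0.2211
  Item 2: 0.68 * 0.32 = 0.2176
  Item 3: 0.46 * 0.54 = 0.2484
  Item 4: 0.53 * 0.47 = 0.2491
  Item 5: 0.45 * 0.55 = 0.2475
  Item 6: 0.2 * 0.8 = 0.16
  Item 7: 0.45 * 0.55 = 0.2475
  Item 8: 0.73 * 0.27 = 0.1971
  Item 9: 0.45 * 0.55 = 0.2475
  Item 10: 0.42 * 0.58 = 0.2436
  Item 11: 0.23 * 0.77 = 0.1771
Sum(p_i * q_i) = 0.2211 + 0.2176 + 0.2484 + 0.2491 + 0.2475 + 0.16 + 0.2475 + 0.1971 + 0.2475 + 0.2436 + 0.1771 = 2.4565
KR-20 = (k/(k-1)) * (1 - Sum(p_i*q_i) / Var_total)
= (11/10) * (1 - 2.4565/4.96)
= 1.1 * 0.5047
KR-20 = 0.5552

0.5552


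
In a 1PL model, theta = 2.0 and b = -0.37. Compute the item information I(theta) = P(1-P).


P = 1/(1+exp(-(2.0--0.37))) = 0.9145
I = P*(1-P) = 0.9145 * 0.0855
I = 0.0782

0.0782


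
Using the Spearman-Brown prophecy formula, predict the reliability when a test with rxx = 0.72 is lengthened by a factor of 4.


r_new = (n * rxx) / (1 + (n-1) * rxx)
r_new = (4 * 0.72) / (1 + 3 * 0.72)
r_new = 2.88 / 3.16
r_new = 0.9114

0.9114


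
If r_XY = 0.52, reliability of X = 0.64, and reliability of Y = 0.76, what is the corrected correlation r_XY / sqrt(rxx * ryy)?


r_corrected = rxy / sqrt(rxx * ryy)
= 0.52 / sqrt(0.64 * 0.76)
= 0.52 / sqrt(0.4864)
= 0.52 / 0.697424
r_corrected = 0.7456

0.7456


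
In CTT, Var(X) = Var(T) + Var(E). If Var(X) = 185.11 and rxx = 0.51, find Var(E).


var_true = rxx * var_obs = 0.51 * 185.11 = 94.4061
var_error = var_obs - var_true
var_error = 185.11 - 94.4061
var_error = 90.7039

90.7039


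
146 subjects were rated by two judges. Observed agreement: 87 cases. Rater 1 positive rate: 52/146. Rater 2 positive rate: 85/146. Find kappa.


P_o = 87/146 = 0.59589
P_e = (52*85 + 94*61) / 21316 = 0.476356
kappa = (P_o - P_e) / (1 - P_e)
kappa = (0.59589 - 0.476356) / (1 - 0.476356)
kappa = 0.2283

0.2283


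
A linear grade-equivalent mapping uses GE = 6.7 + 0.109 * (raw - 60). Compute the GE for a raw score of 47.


raw - median = 47 - 60 = -13
slope * diff = 0.109 * -13 = -1.417
GE = 6.7 + -1.417
GE = 5.283

5.283


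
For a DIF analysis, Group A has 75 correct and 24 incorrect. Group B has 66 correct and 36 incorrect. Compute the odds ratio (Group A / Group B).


Odds_A = 75/24 = 3.125
Odds_B = 66/36 = 1.8333
OR = Odds_A / Odds_B = 3.125 / 1.8333
Exactly, OR = (75 * 36) / (24 * 66) = 2700 / 1584
OR = 1.7045

1.7045


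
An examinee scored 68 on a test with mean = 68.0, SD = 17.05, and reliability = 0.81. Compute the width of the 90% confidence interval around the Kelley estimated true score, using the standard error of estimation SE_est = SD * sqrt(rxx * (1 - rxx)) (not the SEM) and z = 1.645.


True score estimate = 0.81*68 + 0.19*68.0 = 68.0
SE_est = SD * sqrt(rxx * (1 - rxx)) = 17.05 * sqrt(0.81 * 0.19) = 17.05 * sqrt(0.1539) = 6.68873
CI = T_est +/- z * SE_est, so width = 2 * z * SE_est = 2 * 1.645 * 6.68873
Width = 22.0059

22.0059


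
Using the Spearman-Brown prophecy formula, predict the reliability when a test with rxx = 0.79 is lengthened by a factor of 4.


r_new = (n * rxx) / (1 + (n-1) * rxx)
r_new = (4 * 0.79) / (1 + 3 * 0.79)
r_new = 3.16 / 3.37
r_new = 0.9377

0.9377


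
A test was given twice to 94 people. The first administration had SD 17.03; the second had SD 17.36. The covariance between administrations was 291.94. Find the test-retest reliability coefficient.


r = cov(X,Y) / (SD_X * SD_Y)
r = 291.94 / (17.03 * 17.36)
r = 291.94 / 295.6408
r = 0.9875

0.9875


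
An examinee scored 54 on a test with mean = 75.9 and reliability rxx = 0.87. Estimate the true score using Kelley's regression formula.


T_est = rxx * X + (1 - rxx) * mean
T_est = 0.87 * 54 + 0.13 * 75.9
T_est = 46.98 + 9.867
T_est = 56.847

56.847


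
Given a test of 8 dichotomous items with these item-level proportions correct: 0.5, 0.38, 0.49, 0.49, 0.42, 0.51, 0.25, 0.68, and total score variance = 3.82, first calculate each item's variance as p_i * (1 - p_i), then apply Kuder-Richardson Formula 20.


For each item, compute p_i * q_i:
  Item 1: 0.5 * 0.5 = 0.25
  Item 2: 0.38 * 0.62 = 0.2356
  Item 3: 0.49 * 0.51 = 0.2499
  Item 4: 0.49 * 0.51 = 0.2499
  Item 5: 0.42 * 0.58 = 0.2436
  Item 6: 0.51 * 0.49 = 0.2499
  Item 7: 0.25 * 0.75 = 0.1875
  Item 8: 0.68 * 0.32 = 0.2176
Sum(p_i * q_i) = 0.25 + 0.2356 + 0.2499 + 0.2499 + 0.2436 + 0.2499 + 0.1875 + 0.2176 = 1.884
KR-20 = (k/(k-1)) * (1 - Sum(p_i*q_i) / Var_total)
= (8/7) * (1 - 1.884/3.82)
= 1.1429 * 0.5068
KR-20 = 0.5792

0.5792


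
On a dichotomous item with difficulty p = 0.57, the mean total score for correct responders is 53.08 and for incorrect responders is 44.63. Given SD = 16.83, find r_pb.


q = 1 - p = 0.43
rpb = ((M1 - M0) / SD) * sqrt(p * q)
rpb = ((53.08 - 44.63) / 16.83) * sqrt(0.57 * 0.43)
rpb = 0.2486

0.2486


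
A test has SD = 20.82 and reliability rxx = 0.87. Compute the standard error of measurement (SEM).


SEM = SD * sqrt(1 - rxx)
SEM = 20.82 * sqrt(1 - 0.87)
SEM = 20.82 * sqrt(0.13) = 20.82 * 0.360555
SEM = 7.5068

7.5068


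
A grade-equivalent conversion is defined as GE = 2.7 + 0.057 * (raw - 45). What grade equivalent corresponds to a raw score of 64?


raw - median = 64 - 45 = 19
slope * diff = 0.057 * 19 = 1.083
GE = 2.7 + 1.083
GE = 3.783

3.783


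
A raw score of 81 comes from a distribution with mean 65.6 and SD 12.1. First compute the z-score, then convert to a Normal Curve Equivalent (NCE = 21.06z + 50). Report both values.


z = (X - mean) / SD = (81 - 65.6) / 12.1
z = 15.4 / 12.1
z = 1.2727
NCE = NCE = 21.06z + 50
Carry z at full precision (z = 15.4 / 12.1) into the conversion:
NCE = 21.06 * (15.4 / 12.1) + 50 = 324.324 / 12.1 + 50
NCE = 26.8036 + 50
NCE = 76.8036

76.8036


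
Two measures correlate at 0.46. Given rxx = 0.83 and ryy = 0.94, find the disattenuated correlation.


r_corrected = rxy / sqrt(rxx * ryy)
= 0.46 / sqrt(0.83 * 0.94)
= 0.46 / sqrt(0.7802)
= 0.46 / 0.883289
r_corrected = 0.5208

0.5208


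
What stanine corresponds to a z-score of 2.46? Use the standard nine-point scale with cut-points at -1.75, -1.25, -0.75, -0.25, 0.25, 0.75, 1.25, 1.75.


Stanine boundaries: [-1.75, -1.25, -0.75, -0.25, 0.25, 0.75, 1.25, 1.75]
z = 2.46
Check each boundary:
  z >= -1.75 -> could be stanine 2
  z >= -1.25 -> could be stanine 3
  z >= -0.75 -> could be stanine 4
  z >= -0.25 -> could be stanine 5
  z >= 0.25 -> could be stanine 6
  z >= 0.75 -> could be stanine 7
  z >= 1.25 -> could be stanine 8
  z >= 1.75 -> could be stanine 9
Highest qualifying boundary gives stanine = 9

9


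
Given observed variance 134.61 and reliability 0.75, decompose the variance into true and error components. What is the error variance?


var_true = rxx * var_obs = 0.75 * 134.61 = 100.9575
var_error = var_obs - var_true
var_error = 134.61 - 100.9575
var_error = 33.6525

33.6525


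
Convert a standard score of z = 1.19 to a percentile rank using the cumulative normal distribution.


CDF(z) = 0.5 * (1 + erf(z/sqrt(2)))
erf(0.8415) = 0.766
CDF = 0.883
Percentile rank = 0.883 * 100 = 88.3

88.3


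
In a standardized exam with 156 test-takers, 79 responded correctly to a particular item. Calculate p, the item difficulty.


Item difficulty p = number correct / total examinees
p = 79 / 156
p = 0.5064

0.5064


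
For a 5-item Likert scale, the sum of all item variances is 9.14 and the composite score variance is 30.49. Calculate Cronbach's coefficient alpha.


alpha = (k/(k-1)) * (1 - sum(si^2)/s_total^2)
= (5/4) * (1 - 9.14/30.49)
alpha = 0.8753

0.8753


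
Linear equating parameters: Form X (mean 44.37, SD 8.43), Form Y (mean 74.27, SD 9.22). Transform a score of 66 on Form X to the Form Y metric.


slope = SD_Y / SD_X = 9.22 / 8.43 ~ 1.0937
intercept = mean_Y - slope * mean_X = 74.27 - (9.22 / 8.43) * 44.37 ~ 25.742
Y = slope * X + intercept. To avoid rounding drift from the rounded slope/intercept, evaluate the equivalent form Y = mean_Y + SD_Y * (X - mean_X) / SD_X at full precision:
Y = 74.27 + 9.22 * (66 - 44.37) / 8.43
Y = 74.27 + 9.22 * 21.63 / 8.43
Y = 74.27 + 199.4286 / 8.43
Y = 74.27 + 23.657
Y = 97.927

97.927


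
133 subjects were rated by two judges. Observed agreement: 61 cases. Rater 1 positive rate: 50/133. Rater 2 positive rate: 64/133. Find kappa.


P_o = 61/133 = 0.458647
P_e = (50*64 + 83*69) / 17689 = 0.504664
kappa = (P_o - P_e) / (1 - P_e)
kappa = (0.458647 - 0.504664) / (1 - 0.504664)
kappa = -0.0929

-0.0929


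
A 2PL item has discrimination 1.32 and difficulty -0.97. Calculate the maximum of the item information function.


For 2PL, max info at theta = b = -0.97
I_max = a^2 / 4 = 1.32^2 / 4
= 1.7424 / 4
I_max = 0.4356

0.4356


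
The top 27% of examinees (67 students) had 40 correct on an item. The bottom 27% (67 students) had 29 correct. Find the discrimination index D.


p_upper = 40/67 = 0.597
p_lower = 29/67 = 0.4328
D = 0.597 - 0.4328 = 0.1642

0.1642


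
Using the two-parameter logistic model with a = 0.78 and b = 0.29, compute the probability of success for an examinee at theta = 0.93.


a*(theta - b) = 0.78 * (0.93 - 0.29) = 0.4992
exp(-0.4992) = 0.607
P = 1 / (1 + 0.607)
P = 0.6223

0.6223


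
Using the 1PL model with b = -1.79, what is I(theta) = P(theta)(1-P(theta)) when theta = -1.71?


P = 1/(1+exp(-(-1.71--1.79))) = 0.52
I = P*(1-P) = 0.52 * 0.48
I = 0.2496

0.2496


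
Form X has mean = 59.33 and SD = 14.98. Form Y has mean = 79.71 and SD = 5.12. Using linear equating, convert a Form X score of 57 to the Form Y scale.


slope = SD_Y / SD_X = 5.12 / 14.98 ~ 0.3418
intercept = mean_Y - slope * mean_X = 79.71 - (5.12 / 14.98) * 59.33 ~ 59.4317
Y = slope * X + intercept. To avoid rounding drift from the rounded slope/intercept, evaluate the equivalent form Y = mean_Y + SD_Y * (X - mean_X) / SD_X at full precision:
Y = 79.71 + 5.12 * (57 - 59.33) / 14.98
Y = 79.71 - 5.12 * 2.33 / 14.98
Y = 79.71 - 11.9296 / 14.98
Y = 79.71 - 0.7964
Y = 78.9136

78.9136


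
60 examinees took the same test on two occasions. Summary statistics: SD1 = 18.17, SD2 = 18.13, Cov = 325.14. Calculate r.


r = cov(X,Y) / (SD_X * SD_Y)
r = 325.14 / (18.17 * 18.13)
r = 325.14 / 329.4221
r = 0.987

0.987


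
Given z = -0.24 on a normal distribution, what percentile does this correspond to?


CDF(z) = 0.5 * (1 + erf(z/sqrt(2)))
erf(-0.1697) = -0.1897
CDF = 0.4052
Percentile rank = 0.4052 * 100 = 40.52

40.52


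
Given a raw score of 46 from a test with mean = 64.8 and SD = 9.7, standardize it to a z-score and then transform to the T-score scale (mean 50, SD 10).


z = (X - mean) / SD = (46 - 64.8) / 9.7
z = -18.8 / 9.7
z = -1.9381
T-score = T = 50 + 10z
Carry z at full precision (z = -18.8 / 9.7) into the conversion:
T-score = 50 + 10 * (-18.8 / 9.7) = 50 + -188 / 9.7
T-score = 50 + -19.3814
T-score = 30.6186

30.6186


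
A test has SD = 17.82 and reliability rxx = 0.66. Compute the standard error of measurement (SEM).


SEM = SD * sqrt(1 - rxx)
SEM = 17.82 * sqrt(1 - 0.66)
SEM = 17.82 * sqrt(0.34) = 17.82 * 0.583095
SEM = 10.3908

10.3908


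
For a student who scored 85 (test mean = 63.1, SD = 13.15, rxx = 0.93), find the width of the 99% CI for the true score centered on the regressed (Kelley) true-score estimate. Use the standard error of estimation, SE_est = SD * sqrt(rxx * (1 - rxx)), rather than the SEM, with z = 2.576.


True score estimate = 0.93*85 + 0.07*63.1 = 83.467
SE_est = SD * sqrt(rxx * (1 - rxx)) = 13.15 * sqrt(0.93 * 0.07) = 13.15 * sqrt(0.0651) = 3.355183
CI = T_est +/- z * SE_est, so width = 2 * z * SE_est = 2 * 2.576 * 3.355183
Width = 17.2859

17.2859


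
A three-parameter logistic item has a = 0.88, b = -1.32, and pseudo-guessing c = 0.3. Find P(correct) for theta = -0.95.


logit = 0.88*(-0.95 - -1.32) = 0.3256
P* = 1/(1 + exp(-0.3256)) = 0.5807
P = 0.3 + (1 - 0.3) * 0.5807
P = 0.7065

0.7065


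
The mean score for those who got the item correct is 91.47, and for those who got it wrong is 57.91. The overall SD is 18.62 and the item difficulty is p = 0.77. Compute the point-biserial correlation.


q = 1 - p = 0.23
rpb = ((M1 - M0) / SD) * sqrt(p * q)
rpb = ((91.47 - 57.91) / 18.62) * sqrt(0.77 * 0.23)
rpb = 0.7585

0.7585


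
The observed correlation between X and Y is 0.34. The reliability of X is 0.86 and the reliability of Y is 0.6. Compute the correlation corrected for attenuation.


r_corrected = rxy / sqrt(rxx * ryy)
= 0.34 / sqrt(0.86 * 0.6)
= 0.34 / sqrt(0.516)
= 0.34 / 0.718331
r_corrected = 0.4733

0.4733


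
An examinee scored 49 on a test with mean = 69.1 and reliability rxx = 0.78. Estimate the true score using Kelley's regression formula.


T_est = rxx * X + (1 - rxx) * mean
T_est = 0.78 * 49 + 0.22 * 69.1
T_est = 38.22 + 15.202
T_est = 53.422

53.422


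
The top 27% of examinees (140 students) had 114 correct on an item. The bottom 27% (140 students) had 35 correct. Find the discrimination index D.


p_upper = 114/140 = 0.8143
p_lower = 35/140 = 0.25
D = 0.8143 - 0.25 = 0.5643

0.5643


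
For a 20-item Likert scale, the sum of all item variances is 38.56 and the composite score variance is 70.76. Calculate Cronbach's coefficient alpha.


alpha = (k/(k-1)) * (1 - sum(si^2)/s_total^2)
= (20/19) * (1 - 38.56/70.76)
alpha = 0.479

0.479


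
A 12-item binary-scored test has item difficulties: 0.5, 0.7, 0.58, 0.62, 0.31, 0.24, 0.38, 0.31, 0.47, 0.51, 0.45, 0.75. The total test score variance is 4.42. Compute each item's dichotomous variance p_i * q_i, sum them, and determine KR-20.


For each item, compute p_i * q_i:
  Item 1: 0.5 * 0.5 = 0.25
  Item 2: 0.7 * 0.3 = 0.21
  Item 3: 0.58 * 0.42 = 0.2436
  Item 4: 0.62 * 0.38 = 0.2356
  Item 5: 0.31 * 0.69 = 0.2139
  Item 6: 0.24 * 0.76 = 0.1824
  Item 7: 0.38 * 0.62 = 0.2356
  Item 8: 0.31 * 0.69 = 0.2139
  Item 9: 0.47 * 0.53 = 0.2491
  Item 10: 0.51 * 0.49 = 0.2499
  Item 11: 0.45 * 0.55 = 0.2475
  Item 12: 0.75 * 0.25 = 0.1875
Sum(p_i * q_i) = 0.25 + 0.21 + 0.2436 + 0.2356 + 0.2139 + 0.1824 + 0.2356 + 0.2139 + 0.2491 + 0.2499 + 0.2475 + 0.1875 = 2.719
KR-20 = (k/(k-1)) * (1 - Sum(p_i*q_i) / Var_total)
= (12/11) * (1 - 2.719/4.42)
= 1.0909 * 0.3848
KR-20 = 0.4198

0.4198


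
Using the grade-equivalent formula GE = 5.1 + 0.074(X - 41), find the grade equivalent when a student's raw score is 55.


raw - median = 55 - 41 = 14
slope * diff = 0.074 * 14 = 1.036
GE = 5.1 + 1.036
GE = 6.136

6.136


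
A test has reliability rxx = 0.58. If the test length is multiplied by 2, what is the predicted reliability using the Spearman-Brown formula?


r_new = (n * rxx) / (1 + (n-1) * rxx)
r_new = (2 * 0.58) / (1 + 1 * 0.58)
r_new = 1.16 / 1.58
r_new = 0.7342

0.7342


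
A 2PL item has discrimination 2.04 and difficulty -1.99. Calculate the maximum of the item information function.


For 2PL, max info at theta = b = -1.99
I_max = a^2 / 4 = 2.04^2 / 4
= 4.1616 / 4
I_max = 1.0404

1.0404


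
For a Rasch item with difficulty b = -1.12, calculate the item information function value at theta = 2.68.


P = 1/(1+exp(-(2.68--1.12))) = 0.9781
I = P*(1-P) = 0.9781 * 0.0219
I = 0.0214

0.0214


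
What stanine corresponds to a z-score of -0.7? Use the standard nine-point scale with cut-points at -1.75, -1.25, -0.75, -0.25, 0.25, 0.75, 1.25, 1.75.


Stanine boundaries: [-1.75, -1.25, -0.75, -0.25, 0.25, 0.75, 1.25, 1.75]
z = -0.7
Check each boundary:
  z >= -1.75 -> could be stanine 2
  z >= -1.25 -> could be stanine 3
  z >= -0.75 -> could be stanine 4
  z < -0.25
  z < 0.25
  z < 0.75
  z < 1.25
  z < 1.75
Highest qualifying boundary gives stanine = 4

4


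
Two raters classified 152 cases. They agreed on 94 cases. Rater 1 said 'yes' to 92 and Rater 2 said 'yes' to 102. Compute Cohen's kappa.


P_o = 94/152 = 0.618421
P_e = (92*102 + 60*50) / 23104 = 0.536011
kappa = (P_o - P_e) / (1 - P_e)
kappa = (0.618421 - 0.536011) / (1 - 0.536011)
kappa = 0.1776

0.1776


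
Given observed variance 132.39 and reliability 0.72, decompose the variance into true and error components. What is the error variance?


var_true = rxx * var_obs = 0.72 * 132.39 = 95.3208
var_error = var_obs - var_true
var_error = 132.39 - 95.3208
var_error = 37.0692

37.0692


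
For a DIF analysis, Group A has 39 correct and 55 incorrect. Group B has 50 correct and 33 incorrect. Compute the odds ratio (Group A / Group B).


Odds_A = 39/55 = 0.7091
Odds_B = 50/33 = 1.5152
OR = Odds_A / Odds_B = 0.7091 / 1.5152
Exactly, OR = (39 * 33) / (55 * 50) = 1287 / 2750
OR = 0.468

0.468


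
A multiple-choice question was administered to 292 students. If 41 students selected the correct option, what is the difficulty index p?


Item difficulty p = number correct / total examinees
p = 41 / 292
p = 0.1404

0.1404


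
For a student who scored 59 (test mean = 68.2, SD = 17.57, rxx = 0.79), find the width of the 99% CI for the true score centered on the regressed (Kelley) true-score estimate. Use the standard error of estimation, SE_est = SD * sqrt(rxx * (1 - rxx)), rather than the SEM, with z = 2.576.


True score estimate = 0.79*59 + 0.21*68.2 = 60.932
SE_est = SD * sqrt(rxx * (1 - rxx)) = 17.57 * sqrt(0.79 * 0.21) = 17.57 * sqrt(0.1659) = 7.156406
CI = T_est +/- z * SE_est, so width = 2 * z * SE_est = 2 * 2.576 * 7.156406
Width = 36.8698

36.8698


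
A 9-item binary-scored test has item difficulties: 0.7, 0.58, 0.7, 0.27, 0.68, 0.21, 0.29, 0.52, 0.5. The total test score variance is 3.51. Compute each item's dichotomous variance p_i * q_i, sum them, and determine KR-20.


For each item, compute p_i * q_i:
  Item 1: 0.7 * 0.3 = 0.21
  Item 2: 0.58 * 0.42 = 0.2436
  Item 3: 0.7 * 0.3 = 0.21
  Item 4: 0.27 * 0.73 = 0.1971
  Item 5: 0.68 * 0.32 = 0.2176
  Item 6: 0.21 * 0.79 = 0.1659
  Item 7: 0.29 * 0.71 = 0.2059
  Item 8: 0.52 * 0.48 = 0.2496
  Item 9: 0.5 * 0.5 = 0.25
Sum(p_i * q_i) = 0.21 + 0.2436 + 0.21 + 0.1971 + 0.2176 + 0.1659 + 0.2059 + 0.2496 + 0.25 = 1.9497
KR-20 = (k/(k-1)) * (1 - Sum(p_i*q_i) / Var_total)
= (9/8) * (1 - 1.9497/3.51)
= 1.125 * 0.4445
KR-20 = 0.5001

0.5001


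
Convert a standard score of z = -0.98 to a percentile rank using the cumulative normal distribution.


CDF(z) = 0.5 * (1 + erf(z/sqrt(2)))
erf(-0.693) = -0.6729
CDF = 0.1635
Percentile rank = 0.1635 * 100 = 16.35

16.35


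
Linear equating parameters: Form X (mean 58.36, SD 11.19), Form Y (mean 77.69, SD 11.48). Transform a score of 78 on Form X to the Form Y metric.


slope = SD_Y / SD_X = 11.48 / 11.19 ~ 1.0259
intercept = mean_Y - slope * mean_X = 77.69 - (11.48 / 11.19) * 58.36 ~ 17.8175
Y = slope * X + intercept. To avoid rounding drift from the rounded slope/intercept, evaluate the equivalent form Y = mean_Y + SD_Y * (X - mean_X) / SD_X at full precision:
Y = 77.69 + 11.48 * (78 - 58.36) / 11.19
Y = 77.69 + 11.48 * 19.64 / 11.19
Y = 77.69 + 225.4672 / 11.19
Y = 77.69 + 20.149
Y = 97.839

97.839


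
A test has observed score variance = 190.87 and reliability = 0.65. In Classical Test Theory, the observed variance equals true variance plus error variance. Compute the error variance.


var_true = rxx * var_obs = 0.65 * 190.87 = 124.0655
var_error = var_obs - var_true
var_error = 190.87 - 124.0655
var_error = 66.8045

66.8045


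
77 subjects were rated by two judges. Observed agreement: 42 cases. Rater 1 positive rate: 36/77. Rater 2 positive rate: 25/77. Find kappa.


P_o = 42/77 = 0.545455
P_e = (36*25 + 41*52) / 5929 = 0.511385
kappa = (P_o - P_e) / (1 - P_e)
kappa = (0.545455 - 0.511385) / (1 - 0.511385)
kappa = 0.0697

0.0697


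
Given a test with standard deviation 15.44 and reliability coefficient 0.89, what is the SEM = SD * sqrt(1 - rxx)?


SEM = SD * sqrt(1 - rxx)
SEM = 15.44 * sqrt(1 - 0.89)
SEM = 15.44 * sqrt(0.11) = 15.44 * 0.331662
SEM = 5.1209

5.1209


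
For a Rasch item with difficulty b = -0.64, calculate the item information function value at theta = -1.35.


P = 1/(1+exp(-(-1.35--0.64))) = 0.3296
I = P*(1-P) = 0.3296 * 0.6704
I = 0.221

0.221


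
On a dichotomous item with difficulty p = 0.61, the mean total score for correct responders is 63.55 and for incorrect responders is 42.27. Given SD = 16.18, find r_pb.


q = 1 - p = 0.39
rpb = ((M1 - M0) / SD) * sqrt(p * q)
rpb = ((63.55 - 42.27) / 16.18) * sqrt(0.61 * 0.39)
rpb = 0.6415

0.6415


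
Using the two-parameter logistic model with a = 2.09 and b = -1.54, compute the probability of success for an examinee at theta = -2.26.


a*(theta - b) = 2.09 * (-2.26 - -1.54) = -1.5048
exp(--1.5048) = 4.5033
P = 1 / (1 + 4.5033)
P = 0.1817

0.1817


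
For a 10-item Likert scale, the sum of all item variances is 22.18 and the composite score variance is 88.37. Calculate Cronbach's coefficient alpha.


alpha = (k/(k-1)) * (1 - sum(si^2)/s_total^2)
= (10/9) * (1 - 22.18/88.37)
alpha = 0.8322

0.8322


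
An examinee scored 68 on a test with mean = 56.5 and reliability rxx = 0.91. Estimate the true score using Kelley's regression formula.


T_est = rxx * X + (1 - rxx) * mean
T_est = 0.91 * 68 + 0.09 * 56.5
T_est = 61.88 + 5.085
T_est = 66.965

66.965


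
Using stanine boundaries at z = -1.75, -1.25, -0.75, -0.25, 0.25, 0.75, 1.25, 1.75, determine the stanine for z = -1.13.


Stanine boundaries: [-1.75, -1.25, -0.75, -0.25, 0.25, 0.75, 1.25, 1.75]
z = -1.13
Check each boundary:
  z >= -1.75 -> could be stanine 2
  z >= -1.25 -> could be stanine 3
  z < -0.75
  z < -0.25
  z < 0.25
  z < 0.75
  z < 1.25
  z < 1.75
Highest qualifying boundary gives stanine = 3

3


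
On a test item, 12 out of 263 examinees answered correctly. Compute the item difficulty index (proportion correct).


Item difficulty p = number correct / total examinees
p = 12 / 263
p = 0.0456

0.0456


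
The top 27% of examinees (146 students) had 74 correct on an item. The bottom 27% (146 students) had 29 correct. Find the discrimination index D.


p_upper = 74/146 = 0.5068
p_lower = 29/146 = 0.1986
D = 0.5068 - 0.1986 = 0.3082

0.3082


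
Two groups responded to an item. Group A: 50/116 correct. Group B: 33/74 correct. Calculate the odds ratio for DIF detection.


Odds_A = 50/66 = 0.7576
Odds_B = 33/41 = 0.8049
OR = Odds_A / Odds_B = 0.7576 / 0.8049
Exactly, OR = (50 * 41) / (66 * 33) = 2050 / 2178
OR = 0.9412

0.9412


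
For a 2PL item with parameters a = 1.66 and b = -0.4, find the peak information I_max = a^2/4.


For 2PL, max info at theta = b = -0.4
I_max = a^2 / 4 = 1.66^2 / 4
= 2.7556 / 4
I_max = 0.6889

0.6889


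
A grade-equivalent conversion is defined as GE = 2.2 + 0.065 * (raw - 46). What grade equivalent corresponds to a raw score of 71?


raw - median = 71 - 46 = 25
slope * diff = 0.065 * 25 = 1.625
GE = 2.2 + 1.625
GE = 3.825

3.825


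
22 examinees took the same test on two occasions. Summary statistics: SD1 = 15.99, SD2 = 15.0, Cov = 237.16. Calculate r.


r = cov(X,Y) / (SD_X * SD_Y)
r = 237.16 / (15.99 * 15.0)
r = 237.16 / 239.85
r = 0.9888

0.9888


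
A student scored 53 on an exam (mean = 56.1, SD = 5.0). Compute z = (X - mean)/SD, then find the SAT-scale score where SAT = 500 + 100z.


z = (X - mean) / SD = (53 - 56.1) / 5.0
z = -3.1 / 5.0
z = -0.62
SAT-scale = SAT = 500 + 100z
Carry z at full precision (z = -3.1 / 5.0) into the conversion:
SAT-scale = 500 + 100 * (-3.1 / 5.0) = 500 + -310 / 5.0
SAT-scale = 500 + -62.0
SAT-scale = 438.0

438.0


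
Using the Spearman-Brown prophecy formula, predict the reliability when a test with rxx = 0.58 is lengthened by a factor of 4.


r_new = (n * rxx) / (1 + (n-1) * rxx)
r_new = (4 * 0.58) / (1 + 3 * 0.58)
r_new = 2.32 / 2.74
r_new = 0.8467

0.8467


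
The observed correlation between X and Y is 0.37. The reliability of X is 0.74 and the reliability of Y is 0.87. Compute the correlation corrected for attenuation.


r_corrected = rxy / sqrt(rxx * ryy)
= 0.37 / sqrt(0.74 * 0.87)
= 0.37 / sqrt(0.6438)
= 0.37 / 0.802371
r_corrected = 0.4611

0.4611


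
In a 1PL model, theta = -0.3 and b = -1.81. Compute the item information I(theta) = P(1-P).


P = 1/(1+exp(-(-0.3--1.81))) = 0.8191
I = P*(1-P) = 0.8191 * 0.1809
I = 0.1482

0.1482


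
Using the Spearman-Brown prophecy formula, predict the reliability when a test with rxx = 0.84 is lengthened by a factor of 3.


r_new = (n * rxx) / (1 + (n-1) * rxx)
r_new = (3 * 0.84) / (1 + 2 * 0.84)
r_new = 2.52 / 2.68
r_new = 0.9403

0.9403


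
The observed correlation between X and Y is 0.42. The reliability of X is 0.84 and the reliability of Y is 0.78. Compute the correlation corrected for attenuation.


r_corrected = rxy / sqrt(rxx * ryy)
= 0.42 / sqrt(0.84 * 0.78)
= 0.42 / sqrt(0.6552)
= 0.42 / 0.809444
r_corrected = 0.5189

0.5189


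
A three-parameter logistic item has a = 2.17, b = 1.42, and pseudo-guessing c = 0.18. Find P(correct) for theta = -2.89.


logit = 2.17*(-2.89 - 1.42) = -9.3527
P* = 1/(1 + exp(--9.3527)) = 0.0001
P = 0.18 + (1 - 0.18) * 0.0001
P = 0.1801

0.1801


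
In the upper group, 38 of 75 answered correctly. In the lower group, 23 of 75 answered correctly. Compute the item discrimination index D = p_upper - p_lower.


p_upper = 38/75 = 0.5067
p_lower = 23/75 = 0.3067
D = 0.5067 - 0.3067 = 0.2

0.2


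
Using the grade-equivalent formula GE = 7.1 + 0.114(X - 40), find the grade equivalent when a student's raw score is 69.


raw - median = 69 - 40 = 29
slope * diff = 0.114 * 29 = 3.306
GE = 7.1 + 3.306
GE = 10.406

10.406


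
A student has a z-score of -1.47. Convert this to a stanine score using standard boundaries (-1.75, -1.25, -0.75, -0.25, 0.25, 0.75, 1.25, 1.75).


Stanine boundaries: [-1.75, -1.25, -0.75, -0.25, 0.25, 0.75, 1.25, 1.75]
z = -1.47
Check each boundary:
  z >= -1.75 -> could be stanine 2
  z < -1.25
  z < -0.75
  z < -0.25
  z < 0.25
  z < 0.75
  z < 1.25
  z < 1.75
Highest qualifying boundary gives stanine = 2

2


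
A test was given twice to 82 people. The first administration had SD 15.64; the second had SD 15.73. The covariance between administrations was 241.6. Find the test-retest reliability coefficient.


r = cov(X,Y) / (SD_X * SD_Y)
r = 241.6 / (15.64 * 15.73)
r = 241.6 / 246.0172
r = 0.982

0.982


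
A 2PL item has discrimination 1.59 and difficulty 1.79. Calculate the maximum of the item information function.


For 2PL, max info at theta = b = 1.79
I_max = a^2 / 4 = 1.59^2 / 4
= 2.5281 / 4
I_max = 0.632

0.632


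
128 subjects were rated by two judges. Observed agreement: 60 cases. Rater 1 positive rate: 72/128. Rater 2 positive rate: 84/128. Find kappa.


P_o = 60/128 = 0.46875
P_e = (72*84 + 56*44) / 16384 = 0.519531
kappa = (P_o - P_e) / (1 - P_e)
kappa = (0.46875 - 0.519531) / (1 - 0.519531)
kappa = -0.1057

-0.1057


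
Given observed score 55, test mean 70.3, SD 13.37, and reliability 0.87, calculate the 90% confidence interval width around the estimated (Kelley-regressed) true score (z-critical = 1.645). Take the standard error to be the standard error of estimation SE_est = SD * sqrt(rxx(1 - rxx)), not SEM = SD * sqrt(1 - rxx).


True score estimate = 0.87*55 + 0.13*70.3 = 56.989
SE_est = SD * sqrt(rxx * (1 - rxx)) = 13.37 * sqrt(0.87 * 0.13) = 13.37 * sqrt(0.1131) = 4.496377
CI = T_est +/- z * SE_est, so width = 2 * z * SE_est = 2 * 1.645 * 4.496377
Width = 14.7931

14.7931


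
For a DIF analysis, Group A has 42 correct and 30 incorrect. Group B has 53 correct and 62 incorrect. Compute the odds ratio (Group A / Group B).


Odds_A = 42/30 = 1.4
Odds_B = 53/62 = 0.8548
OR = Odds_A / Odds_B = 1.4 / 0.8548
Exactly, OR = (42 * 62) / (30 * 53) = 2604 / 1590
OR = 1.6377

1.6377


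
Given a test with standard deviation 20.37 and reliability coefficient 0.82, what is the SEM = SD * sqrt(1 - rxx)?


SEM = SD * sqrt(1 - rxx)
SEM = 20.37 * sqrt(1 - 0.82)
SEM = 20.37 * sqrt(0.18) = 20.37 * 0.424264
SEM = 8.6423

8.6423


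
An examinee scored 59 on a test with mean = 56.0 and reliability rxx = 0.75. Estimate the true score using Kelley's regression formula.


T_est = rxx * X + (1 - rxx) * mean
T_est = 0.75 * 59 + 0.25 * 56.0
T_est = 44.25 + 14.0
T_est = 58.25

58.25


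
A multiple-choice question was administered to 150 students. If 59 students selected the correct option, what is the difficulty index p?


Item difficulty p = number correct / total examinees
p = 59 / 150
p = 0.3933

0.3933


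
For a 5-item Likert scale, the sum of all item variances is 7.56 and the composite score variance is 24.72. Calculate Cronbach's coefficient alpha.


alpha = (k/(k-1)) * (1 - sum(si^2)/s_total^2)
= (5/4) * (1 - 7.56/24.72)
alpha = 0.8677

0.8677


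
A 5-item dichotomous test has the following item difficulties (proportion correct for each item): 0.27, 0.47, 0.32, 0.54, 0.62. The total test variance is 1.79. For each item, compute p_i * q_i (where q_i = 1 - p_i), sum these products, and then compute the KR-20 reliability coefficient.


For each item, compute p_i * q_i:
  Item 1: 0.27 * 0.73 = 0.1971
  Item 2: 0.47 * 0.53 = 0.2491
  Item 3: 0.32 * 0.68 = 0.2176
  Item 4: 0.54 * 0.46 = 0.2484
  Item 5: 0.62 * 0.38 = 0.2356
Sum(p_i * q_i) = 0.1971 + 0.2491 + 0.2176 + 0.2484 + 0.2356 = 1.1478
KR-20 = (k/(k-1)) * (1 - Sum(p_i*q_i) / Var_total)
= (5/4) * (1 - 1.1478/1.79)
= 1.25 * 0.3588
KR-20 = 0.4485

0.4485


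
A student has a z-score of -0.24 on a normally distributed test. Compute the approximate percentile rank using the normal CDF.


CDF(z) = 0.5 * (1 + erf(z/sqrt(2)))
erf(-0.1697) = -0.1897
CDF = 0.4052
Percentile rank = 0.4052 * 100 = 40.52

40.52


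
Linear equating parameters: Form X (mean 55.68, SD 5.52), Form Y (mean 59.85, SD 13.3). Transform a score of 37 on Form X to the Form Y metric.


slope = SD_Y / SD_X = 13.3 / 5.52 ~ 2.4094
intercept = mean_Y - slope * mean_X = 59.85 - (13.3 / 5.52) * 55.68 ~ -74.3065
Y = slope * X + intercept. To avoid rounding drift from the rounded slope/intercept, evaluate the equivalent form Y = mean_Y + SD_Y * (X - mean_X) / SD_X at full precision:
Y = 59.85 + 13.3 * (37 - 55.68) / 5.52
Y = 59.85 - 13.3 * 18.68 / 5.52
Y = 59.85 - 248.444 / 5.52
Y = 59.85 - 45.008
Y = 14.842

14.842


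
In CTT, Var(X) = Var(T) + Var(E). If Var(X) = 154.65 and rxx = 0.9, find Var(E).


var_true = rxx * var_obs = 0.9 * 154.65 = 139.185
var_error = var_obs - var_true
var_error = 154.65 - 139.185
var_error = 15.465

15.465


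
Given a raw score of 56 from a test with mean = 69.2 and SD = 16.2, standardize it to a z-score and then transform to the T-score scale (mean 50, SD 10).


z = (X - mean) / SD = (56 - 69.2) / 16.2
z = -13.2 / 16.2
z = -0.8148
T-score = T = 50 + 10z
Carry z at full precision (z = -13.2 / 16.2) into the conversion:
T-score = 50 + 10 * (-13.2 / 16.2) = 50 + -132 / 16.2
T-score = 50 + -8.1481
T-score = 41.8519

41.8519


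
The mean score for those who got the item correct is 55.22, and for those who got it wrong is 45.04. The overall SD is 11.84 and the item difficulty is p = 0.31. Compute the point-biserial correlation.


q = 1 - p = 0.69
rpb = ((M1 - M0) / SD) * sqrt(p * q)
rpb = ((55.22 - 45.04) / 11.84) * sqrt(0.31 * 0.69)
rpb = 0.3977

0.3977


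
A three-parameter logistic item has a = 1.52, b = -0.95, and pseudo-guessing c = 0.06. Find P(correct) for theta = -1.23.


logit = 1.52*(-1.23 - -0.95) = -0.4256
P* = 1/(1 + exp(--0.4256)) = 0.3952
P = 0.06 + (1 - 0.06) * 0.3952
P = 0.4315

0.4315
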